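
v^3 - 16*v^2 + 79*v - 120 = (v - 8)*(v - 5)*(v - 3)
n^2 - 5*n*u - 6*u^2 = (n - 6*u)*(n + u)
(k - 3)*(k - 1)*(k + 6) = k^3 + 2*k^2 - 21*k + 18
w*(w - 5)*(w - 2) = w^3 - 7*w^2 + 10*w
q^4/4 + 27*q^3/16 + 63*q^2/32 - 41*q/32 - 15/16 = (q/4 + 1/2)*(q - 3/4)*(q + 1/2)*(q + 5)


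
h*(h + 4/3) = h^2 + 4*h/3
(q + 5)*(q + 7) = q^2 + 12*q + 35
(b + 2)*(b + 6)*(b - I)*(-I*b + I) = -I*b^4 - b^3 - 7*I*b^3 - 7*b^2 - 4*I*b^2 - 4*b + 12*I*b + 12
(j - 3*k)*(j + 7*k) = j^2 + 4*j*k - 21*k^2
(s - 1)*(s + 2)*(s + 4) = s^3 + 5*s^2 + 2*s - 8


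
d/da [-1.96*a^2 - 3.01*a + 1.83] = -3.92*a - 3.01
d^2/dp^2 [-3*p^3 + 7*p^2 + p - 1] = 14 - 18*p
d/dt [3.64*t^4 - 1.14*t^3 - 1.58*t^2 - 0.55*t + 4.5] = 14.56*t^3 - 3.42*t^2 - 3.16*t - 0.55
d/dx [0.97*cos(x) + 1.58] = -0.97*sin(x)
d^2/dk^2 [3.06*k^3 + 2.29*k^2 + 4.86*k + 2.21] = 18.36*k + 4.58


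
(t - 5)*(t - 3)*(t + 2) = t^3 - 6*t^2 - t + 30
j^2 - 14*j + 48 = (j - 8)*(j - 6)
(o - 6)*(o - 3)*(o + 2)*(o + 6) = o^4 - o^3 - 42*o^2 + 36*o + 216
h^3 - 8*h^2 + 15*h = h*(h - 5)*(h - 3)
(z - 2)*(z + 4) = z^2 + 2*z - 8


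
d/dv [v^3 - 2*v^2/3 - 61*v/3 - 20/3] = 3*v^2 - 4*v/3 - 61/3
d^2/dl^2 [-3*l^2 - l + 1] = -6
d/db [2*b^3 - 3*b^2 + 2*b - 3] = 6*b^2 - 6*b + 2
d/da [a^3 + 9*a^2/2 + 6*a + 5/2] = 3*a^2 + 9*a + 6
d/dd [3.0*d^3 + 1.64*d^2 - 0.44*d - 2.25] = 9.0*d^2 + 3.28*d - 0.44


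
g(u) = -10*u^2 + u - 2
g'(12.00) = -239.00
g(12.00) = -1430.00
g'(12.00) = -239.00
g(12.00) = -1430.00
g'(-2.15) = 44.00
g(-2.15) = -50.38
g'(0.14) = -1.80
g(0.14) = -2.06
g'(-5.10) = 103.00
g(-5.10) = -267.20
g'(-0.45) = 10.00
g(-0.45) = -4.48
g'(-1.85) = 38.00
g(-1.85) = -38.08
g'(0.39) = -6.80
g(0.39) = -3.13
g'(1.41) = -27.20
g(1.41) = -20.47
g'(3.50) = -69.00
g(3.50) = -121.00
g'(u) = 1 - 20*u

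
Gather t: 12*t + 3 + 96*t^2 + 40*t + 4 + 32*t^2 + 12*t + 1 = 128*t^2 + 64*t + 8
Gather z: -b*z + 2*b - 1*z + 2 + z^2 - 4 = 2*b + z^2 + z*(-b - 1) - 2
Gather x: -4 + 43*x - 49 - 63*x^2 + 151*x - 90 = -63*x^2 + 194*x - 143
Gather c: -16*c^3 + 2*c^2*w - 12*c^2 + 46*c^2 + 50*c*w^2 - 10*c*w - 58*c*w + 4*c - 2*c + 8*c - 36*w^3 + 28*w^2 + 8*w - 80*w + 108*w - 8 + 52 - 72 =-16*c^3 + c^2*(2*w + 34) + c*(50*w^2 - 68*w + 10) - 36*w^3 + 28*w^2 + 36*w - 28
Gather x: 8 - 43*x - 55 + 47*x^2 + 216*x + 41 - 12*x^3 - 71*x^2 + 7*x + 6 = -12*x^3 - 24*x^2 + 180*x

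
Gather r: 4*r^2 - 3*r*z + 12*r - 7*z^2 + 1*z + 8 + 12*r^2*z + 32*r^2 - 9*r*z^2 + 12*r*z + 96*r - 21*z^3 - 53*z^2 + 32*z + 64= r^2*(12*z + 36) + r*(-9*z^2 + 9*z + 108) - 21*z^3 - 60*z^2 + 33*z + 72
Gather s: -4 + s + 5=s + 1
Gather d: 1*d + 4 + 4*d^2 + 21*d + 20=4*d^2 + 22*d + 24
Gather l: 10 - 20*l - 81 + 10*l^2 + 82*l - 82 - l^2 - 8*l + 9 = 9*l^2 + 54*l - 144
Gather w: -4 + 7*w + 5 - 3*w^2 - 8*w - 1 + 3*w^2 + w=0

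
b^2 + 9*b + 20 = (b + 4)*(b + 5)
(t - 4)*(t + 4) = t^2 - 16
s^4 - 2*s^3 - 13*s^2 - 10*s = s*(s - 5)*(s + 1)*(s + 2)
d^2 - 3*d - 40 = (d - 8)*(d + 5)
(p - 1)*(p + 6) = p^2 + 5*p - 6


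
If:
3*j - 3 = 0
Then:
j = 1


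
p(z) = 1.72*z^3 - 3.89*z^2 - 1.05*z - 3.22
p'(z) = 5.16*z^2 - 7.78*z - 1.05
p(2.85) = 2.01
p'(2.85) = 18.69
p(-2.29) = -41.87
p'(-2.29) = 43.83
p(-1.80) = -23.96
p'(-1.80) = 29.67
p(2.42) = -4.17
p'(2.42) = 10.34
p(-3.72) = -141.69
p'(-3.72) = 99.30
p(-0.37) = -3.45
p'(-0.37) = 2.54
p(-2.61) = -57.56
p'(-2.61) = 54.41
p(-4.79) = -276.47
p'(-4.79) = 154.61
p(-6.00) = -508.48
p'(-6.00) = 231.39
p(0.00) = -3.22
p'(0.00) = -1.05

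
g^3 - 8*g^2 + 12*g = g*(g - 6)*(g - 2)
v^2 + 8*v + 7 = (v + 1)*(v + 7)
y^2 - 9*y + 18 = (y - 6)*(y - 3)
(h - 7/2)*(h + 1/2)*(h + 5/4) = h^3 - 7*h^2/4 - 11*h/2 - 35/16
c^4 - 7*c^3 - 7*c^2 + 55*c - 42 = (c - 7)*(c - 2)*(c - 1)*(c + 3)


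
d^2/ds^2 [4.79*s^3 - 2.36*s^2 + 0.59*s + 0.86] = 28.74*s - 4.72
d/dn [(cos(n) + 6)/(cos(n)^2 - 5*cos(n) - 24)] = (cos(n)^2 + 12*cos(n) - 6)*sin(n)/(sin(n)^2 + 5*cos(n) + 23)^2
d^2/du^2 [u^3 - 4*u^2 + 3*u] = 6*u - 8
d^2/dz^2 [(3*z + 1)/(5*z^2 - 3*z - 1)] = 2*((4 - 45*z)*(-5*z^2 + 3*z + 1) - (3*z + 1)*(10*z - 3)^2)/(-5*z^2 + 3*z + 1)^3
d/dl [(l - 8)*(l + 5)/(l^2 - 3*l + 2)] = 42*(2*l - 3)/(l^4 - 6*l^3 + 13*l^2 - 12*l + 4)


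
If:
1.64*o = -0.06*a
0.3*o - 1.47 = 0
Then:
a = -133.93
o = 4.90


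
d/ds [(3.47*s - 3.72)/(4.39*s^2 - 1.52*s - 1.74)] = (-15.2333*s^2 + 32.6616*s - 11.6922)/(19.2721*s^4 - 13.3456*s^3 - 12.9668*s^2 + 5.2896*s + 3.0276)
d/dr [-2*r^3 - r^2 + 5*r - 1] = -6*r^2 - 2*r + 5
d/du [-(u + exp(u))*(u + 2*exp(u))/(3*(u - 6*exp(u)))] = (-9*u^2*exp(u) - u^2 - 4*u*exp(2*u) + 12*u*exp(u) + 12*exp(3*u) + 20*exp(2*u))/(3*(u^2 - 12*u*exp(u) + 36*exp(2*u)))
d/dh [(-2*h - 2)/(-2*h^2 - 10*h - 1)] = 2*(2*h^2 + 10*h - 2*(h + 1)*(2*h + 5) + 1)/(2*h^2 + 10*h + 1)^2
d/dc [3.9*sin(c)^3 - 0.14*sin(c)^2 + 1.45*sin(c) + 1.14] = (11.7*sin(c)^2 - 0.28*sin(c) + 1.45)*cos(c)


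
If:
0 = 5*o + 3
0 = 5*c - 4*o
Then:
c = -12/25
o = -3/5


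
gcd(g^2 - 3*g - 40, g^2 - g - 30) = g + 5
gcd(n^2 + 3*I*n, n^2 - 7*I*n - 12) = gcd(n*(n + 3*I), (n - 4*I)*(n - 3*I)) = 1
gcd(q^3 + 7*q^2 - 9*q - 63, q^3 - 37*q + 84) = q^2 + 4*q - 21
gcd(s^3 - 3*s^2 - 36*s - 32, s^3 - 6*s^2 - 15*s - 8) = s^2 - 7*s - 8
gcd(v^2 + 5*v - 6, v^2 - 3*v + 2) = v - 1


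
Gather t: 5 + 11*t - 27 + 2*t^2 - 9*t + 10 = 2*t^2 + 2*t - 12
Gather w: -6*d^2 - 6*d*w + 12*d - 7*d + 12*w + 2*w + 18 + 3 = -6*d^2 + 5*d + w*(14 - 6*d) + 21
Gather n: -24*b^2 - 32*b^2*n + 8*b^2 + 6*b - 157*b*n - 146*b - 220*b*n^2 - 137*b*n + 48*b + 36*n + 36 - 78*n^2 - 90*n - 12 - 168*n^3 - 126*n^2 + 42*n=-16*b^2 - 92*b - 168*n^3 + n^2*(-220*b - 204) + n*(-32*b^2 - 294*b - 12) + 24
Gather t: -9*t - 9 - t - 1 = -10*t - 10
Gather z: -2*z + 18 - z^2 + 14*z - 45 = -z^2 + 12*z - 27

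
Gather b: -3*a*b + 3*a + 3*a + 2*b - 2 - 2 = 6*a + b*(2 - 3*a) - 4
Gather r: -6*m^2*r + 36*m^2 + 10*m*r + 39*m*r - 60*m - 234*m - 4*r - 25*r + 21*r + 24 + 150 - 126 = 36*m^2 - 294*m + r*(-6*m^2 + 49*m - 8) + 48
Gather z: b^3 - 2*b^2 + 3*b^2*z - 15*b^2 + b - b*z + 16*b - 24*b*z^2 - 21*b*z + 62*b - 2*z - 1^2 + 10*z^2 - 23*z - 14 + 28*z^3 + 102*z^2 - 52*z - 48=b^3 - 17*b^2 + 79*b + 28*z^3 + z^2*(112 - 24*b) + z*(3*b^2 - 22*b - 77) - 63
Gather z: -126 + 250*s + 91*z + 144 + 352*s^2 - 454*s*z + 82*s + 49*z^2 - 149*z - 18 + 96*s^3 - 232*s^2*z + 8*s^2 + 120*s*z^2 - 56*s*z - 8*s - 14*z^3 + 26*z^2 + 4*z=96*s^3 + 360*s^2 + 324*s - 14*z^3 + z^2*(120*s + 75) + z*(-232*s^2 - 510*s - 54)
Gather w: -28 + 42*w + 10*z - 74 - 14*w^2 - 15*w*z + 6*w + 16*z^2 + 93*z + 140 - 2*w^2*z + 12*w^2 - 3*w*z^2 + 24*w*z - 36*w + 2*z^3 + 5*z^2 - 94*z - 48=w^2*(-2*z - 2) + w*(-3*z^2 + 9*z + 12) + 2*z^3 + 21*z^2 + 9*z - 10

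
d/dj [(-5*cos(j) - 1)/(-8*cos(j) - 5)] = -17*sin(j)/(8*cos(j) + 5)^2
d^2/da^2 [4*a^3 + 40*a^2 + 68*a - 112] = 24*a + 80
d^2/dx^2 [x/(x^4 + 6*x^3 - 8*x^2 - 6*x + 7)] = 12*(x^5 + 10*x^4 + 33*x^3 + 35*x^2 + 42*x + 7)/(x^10 + 20*x^9 + 123*x^8 + 136*x^7 - 718*x^6 - 528*x^5 + 1406*x^4 + 568*x^3 - 1155*x^2 - 196*x + 343)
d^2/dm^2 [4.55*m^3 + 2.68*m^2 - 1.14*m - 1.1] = 27.3*m + 5.36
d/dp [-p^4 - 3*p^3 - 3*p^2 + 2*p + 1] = -4*p^3 - 9*p^2 - 6*p + 2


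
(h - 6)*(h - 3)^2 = h^3 - 12*h^2 + 45*h - 54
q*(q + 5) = q^2 + 5*q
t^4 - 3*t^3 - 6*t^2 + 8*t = t*(t - 4)*(t - 1)*(t + 2)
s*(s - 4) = s^2 - 4*s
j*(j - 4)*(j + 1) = j^3 - 3*j^2 - 4*j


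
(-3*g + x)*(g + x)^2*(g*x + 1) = -3*g^4*x - 5*g^3*x^2 - 3*g^3 - g^2*x^3 - 5*g^2*x + g*x^4 - g*x^2 + x^3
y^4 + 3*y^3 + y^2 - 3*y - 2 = (y - 1)*(y + 1)^2*(y + 2)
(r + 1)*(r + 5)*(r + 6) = r^3 + 12*r^2 + 41*r + 30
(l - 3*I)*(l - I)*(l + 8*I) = l^3 + 4*I*l^2 + 29*l - 24*I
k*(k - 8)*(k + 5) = k^3 - 3*k^2 - 40*k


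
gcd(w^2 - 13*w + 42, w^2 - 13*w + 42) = w^2 - 13*w + 42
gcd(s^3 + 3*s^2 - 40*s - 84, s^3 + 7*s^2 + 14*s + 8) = s + 2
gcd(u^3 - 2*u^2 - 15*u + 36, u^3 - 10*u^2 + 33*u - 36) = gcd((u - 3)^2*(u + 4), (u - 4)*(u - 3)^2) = u^2 - 6*u + 9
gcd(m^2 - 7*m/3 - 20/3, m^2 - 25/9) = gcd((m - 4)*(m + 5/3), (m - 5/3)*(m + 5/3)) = m + 5/3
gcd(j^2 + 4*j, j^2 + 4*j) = j^2 + 4*j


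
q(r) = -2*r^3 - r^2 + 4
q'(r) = -6*r^2 - 2*r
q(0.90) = 1.73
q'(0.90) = -6.66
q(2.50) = -33.50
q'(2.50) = -42.50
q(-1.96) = 15.22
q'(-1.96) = -19.13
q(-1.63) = 10.00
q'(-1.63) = -12.68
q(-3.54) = 80.19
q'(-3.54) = -68.11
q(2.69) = -42.17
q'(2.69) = -48.80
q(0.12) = 3.98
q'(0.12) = -0.33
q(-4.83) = 206.03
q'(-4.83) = -130.31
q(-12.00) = 3316.00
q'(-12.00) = -840.00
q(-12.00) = 3316.00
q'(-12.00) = -840.00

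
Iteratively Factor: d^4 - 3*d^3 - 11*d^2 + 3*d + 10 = (d - 5)*(d^3 + 2*d^2 - d - 2) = (d - 5)*(d - 1)*(d^2 + 3*d + 2) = (d - 5)*(d - 1)*(d + 1)*(d + 2)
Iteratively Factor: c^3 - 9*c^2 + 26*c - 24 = (c - 2)*(c^2 - 7*c + 12) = (c - 3)*(c - 2)*(c - 4)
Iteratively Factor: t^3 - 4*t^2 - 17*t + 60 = (t - 5)*(t^2 + t - 12) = (t - 5)*(t - 3)*(t + 4)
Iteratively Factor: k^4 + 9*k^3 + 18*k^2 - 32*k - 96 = (k + 3)*(k^3 + 6*k^2 - 32) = (k + 3)*(k + 4)*(k^2 + 2*k - 8) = (k + 3)*(k + 4)^2*(k - 2)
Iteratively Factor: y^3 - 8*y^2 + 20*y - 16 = (y - 4)*(y^2 - 4*y + 4) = (y - 4)*(y - 2)*(y - 2)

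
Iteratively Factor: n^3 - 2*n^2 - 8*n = (n - 4)*(n^2 + 2*n) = n*(n - 4)*(n + 2)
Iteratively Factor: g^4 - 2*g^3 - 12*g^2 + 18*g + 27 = (g + 3)*(g^3 - 5*g^2 + 3*g + 9) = (g + 1)*(g + 3)*(g^2 - 6*g + 9) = (g - 3)*(g + 1)*(g + 3)*(g - 3)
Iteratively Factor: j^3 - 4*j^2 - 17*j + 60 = (j - 3)*(j^2 - j - 20) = (j - 5)*(j - 3)*(j + 4)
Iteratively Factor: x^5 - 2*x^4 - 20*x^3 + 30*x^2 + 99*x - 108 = (x - 3)*(x^4 + x^3 - 17*x^2 - 21*x + 36) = (x - 3)*(x - 1)*(x^3 + 2*x^2 - 15*x - 36) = (x - 4)*(x - 3)*(x - 1)*(x^2 + 6*x + 9) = (x - 4)*(x - 3)*(x - 1)*(x + 3)*(x + 3)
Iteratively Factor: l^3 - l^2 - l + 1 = (l + 1)*(l^2 - 2*l + 1) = (l - 1)*(l + 1)*(l - 1)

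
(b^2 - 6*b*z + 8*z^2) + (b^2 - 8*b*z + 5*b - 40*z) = 2*b^2 - 14*b*z + 5*b + 8*z^2 - 40*z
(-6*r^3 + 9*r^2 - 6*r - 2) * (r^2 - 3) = -6*r^5 + 9*r^4 + 12*r^3 - 29*r^2 + 18*r + 6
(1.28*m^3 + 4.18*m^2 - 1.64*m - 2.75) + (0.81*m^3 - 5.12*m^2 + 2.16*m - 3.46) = 2.09*m^3 - 0.94*m^2 + 0.52*m - 6.21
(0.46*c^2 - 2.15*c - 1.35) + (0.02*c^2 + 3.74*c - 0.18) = 0.48*c^2 + 1.59*c - 1.53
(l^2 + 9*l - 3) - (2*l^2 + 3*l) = -l^2 + 6*l - 3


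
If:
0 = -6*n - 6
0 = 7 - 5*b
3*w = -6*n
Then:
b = 7/5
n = -1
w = 2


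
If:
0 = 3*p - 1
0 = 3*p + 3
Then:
No Solution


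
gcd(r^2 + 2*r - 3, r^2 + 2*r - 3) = r^2 + 2*r - 3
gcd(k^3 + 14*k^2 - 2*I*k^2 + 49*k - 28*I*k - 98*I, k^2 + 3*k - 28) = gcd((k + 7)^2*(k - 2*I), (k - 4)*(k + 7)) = k + 7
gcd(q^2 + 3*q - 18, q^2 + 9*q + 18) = q + 6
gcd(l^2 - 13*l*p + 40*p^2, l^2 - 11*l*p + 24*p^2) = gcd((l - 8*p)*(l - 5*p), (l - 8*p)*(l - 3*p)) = -l + 8*p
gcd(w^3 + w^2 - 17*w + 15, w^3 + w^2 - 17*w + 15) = w^3 + w^2 - 17*w + 15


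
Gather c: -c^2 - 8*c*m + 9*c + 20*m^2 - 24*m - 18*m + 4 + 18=-c^2 + c*(9 - 8*m) + 20*m^2 - 42*m + 22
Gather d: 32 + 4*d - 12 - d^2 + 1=-d^2 + 4*d + 21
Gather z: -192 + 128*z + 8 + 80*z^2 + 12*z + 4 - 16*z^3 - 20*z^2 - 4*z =-16*z^3 + 60*z^2 + 136*z - 180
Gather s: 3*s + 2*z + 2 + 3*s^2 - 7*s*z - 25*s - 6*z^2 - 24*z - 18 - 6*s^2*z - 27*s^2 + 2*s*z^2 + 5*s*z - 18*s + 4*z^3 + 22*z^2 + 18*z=s^2*(-6*z - 24) + s*(2*z^2 - 2*z - 40) + 4*z^3 + 16*z^2 - 4*z - 16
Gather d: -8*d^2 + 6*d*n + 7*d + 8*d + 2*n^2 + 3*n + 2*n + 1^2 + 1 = -8*d^2 + d*(6*n + 15) + 2*n^2 + 5*n + 2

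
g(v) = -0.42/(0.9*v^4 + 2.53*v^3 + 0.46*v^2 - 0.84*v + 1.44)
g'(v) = -0.42*(-3.6*v^3 - 7.59*v^2 - 0.92*v + 0.84)/(0.9*v^4 + 2.53*v^3 + 0.46*v^2 - 0.84*v + 1.44)^2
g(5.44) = -0.00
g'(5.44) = 0.00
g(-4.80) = -0.00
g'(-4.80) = -0.00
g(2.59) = -0.00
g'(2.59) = 0.01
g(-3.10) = -0.03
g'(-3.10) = -0.06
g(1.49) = -0.03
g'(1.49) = 0.06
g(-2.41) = -0.39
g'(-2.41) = -3.35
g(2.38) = -0.01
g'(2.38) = 0.01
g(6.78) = -0.00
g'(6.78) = 0.00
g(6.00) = -0.00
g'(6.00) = 0.00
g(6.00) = -0.00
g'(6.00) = 0.00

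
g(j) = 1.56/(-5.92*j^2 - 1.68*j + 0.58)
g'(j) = 1.56*(11.84*j + 1.68)/(-5.92*j^2 - 1.68*j + 0.58)^2 = (18.4704*j + 2.6208)/(5.92*j^2 + 1.68*j - 0.58)^2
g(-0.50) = -26.00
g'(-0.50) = -1837.33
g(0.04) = 3.10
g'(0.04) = 13.26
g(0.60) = -0.61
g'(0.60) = 2.09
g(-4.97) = -0.01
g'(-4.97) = -0.00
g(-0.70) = -1.36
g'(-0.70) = -7.87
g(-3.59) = -0.02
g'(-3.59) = -0.01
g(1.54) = -0.10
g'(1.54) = 0.12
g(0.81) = -0.33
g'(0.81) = 0.81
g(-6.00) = -0.01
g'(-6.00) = -0.00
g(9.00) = -0.00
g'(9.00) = 0.00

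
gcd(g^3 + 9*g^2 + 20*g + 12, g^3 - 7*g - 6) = g^2 + 3*g + 2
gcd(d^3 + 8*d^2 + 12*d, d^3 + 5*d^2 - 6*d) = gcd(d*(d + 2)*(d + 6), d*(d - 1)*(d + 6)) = d^2 + 6*d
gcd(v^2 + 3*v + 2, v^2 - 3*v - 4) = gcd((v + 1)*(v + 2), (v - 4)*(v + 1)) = v + 1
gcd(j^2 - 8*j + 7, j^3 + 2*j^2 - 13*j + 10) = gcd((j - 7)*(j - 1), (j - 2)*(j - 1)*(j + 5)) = j - 1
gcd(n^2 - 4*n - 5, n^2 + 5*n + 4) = n + 1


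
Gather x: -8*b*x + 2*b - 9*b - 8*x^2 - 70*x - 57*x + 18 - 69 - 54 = -7*b - 8*x^2 + x*(-8*b - 127) - 105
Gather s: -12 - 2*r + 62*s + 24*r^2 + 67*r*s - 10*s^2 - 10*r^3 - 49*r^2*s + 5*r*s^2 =-10*r^3 + 24*r^2 - 2*r + s^2*(5*r - 10) + s*(-49*r^2 + 67*r + 62) - 12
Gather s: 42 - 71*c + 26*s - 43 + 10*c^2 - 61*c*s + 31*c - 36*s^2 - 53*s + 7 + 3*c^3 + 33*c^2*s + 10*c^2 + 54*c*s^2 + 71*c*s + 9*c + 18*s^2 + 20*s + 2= 3*c^3 + 20*c^2 - 31*c + s^2*(54*c - 18) + s*(33*c^2 + 10*c - 7) + 8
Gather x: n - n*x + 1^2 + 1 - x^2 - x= n - x^2 + x*(-n - 1) + 2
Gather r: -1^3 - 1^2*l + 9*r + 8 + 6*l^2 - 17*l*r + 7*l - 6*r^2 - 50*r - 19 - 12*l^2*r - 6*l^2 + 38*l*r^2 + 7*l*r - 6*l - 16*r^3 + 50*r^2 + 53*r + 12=-16*r^3 + r^2*(38*l + 44) + r*(-12*l^2 - 10*l + 12)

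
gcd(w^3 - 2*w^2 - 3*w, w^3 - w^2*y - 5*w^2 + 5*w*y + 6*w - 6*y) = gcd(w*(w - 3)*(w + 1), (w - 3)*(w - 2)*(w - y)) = w - 3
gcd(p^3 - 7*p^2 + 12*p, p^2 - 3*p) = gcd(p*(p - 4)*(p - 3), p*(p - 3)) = p^2 - 3*p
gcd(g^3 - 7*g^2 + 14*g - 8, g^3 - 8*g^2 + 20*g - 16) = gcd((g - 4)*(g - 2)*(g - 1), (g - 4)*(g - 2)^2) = g^2 - 6*g + 8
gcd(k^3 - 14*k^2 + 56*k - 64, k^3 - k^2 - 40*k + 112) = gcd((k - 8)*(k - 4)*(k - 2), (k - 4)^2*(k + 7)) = k - 4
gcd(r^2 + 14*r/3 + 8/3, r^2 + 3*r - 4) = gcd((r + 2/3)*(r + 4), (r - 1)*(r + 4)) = r + 4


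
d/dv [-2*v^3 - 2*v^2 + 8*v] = -6*v^2 - 4*v + 8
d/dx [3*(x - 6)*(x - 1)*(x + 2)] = 9*x^2 - 30*x - 24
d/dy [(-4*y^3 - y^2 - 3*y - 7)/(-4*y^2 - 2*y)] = (8*y^4 + 8*y^3 - 5*y^2 - 28*y - 7)/(2*y^2*(4*y^2 + 4*y + 1))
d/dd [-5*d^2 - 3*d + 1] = -10*d - 3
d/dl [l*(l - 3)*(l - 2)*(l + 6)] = 4*l^3 + 3*l^2 - 48*l + 36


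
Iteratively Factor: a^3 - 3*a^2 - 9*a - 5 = (a - 5)*(a^2 + 2*a + 1) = (a - 5)*(a + 1)*(a + 1)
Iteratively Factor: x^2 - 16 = (x + 4)*(x - 4)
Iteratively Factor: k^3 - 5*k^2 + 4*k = (k - 4)*(k^2 - k) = (k - 4)*(k - 1)*(k)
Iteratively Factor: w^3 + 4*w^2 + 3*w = (w + 3)*(w^2 + w) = (w + 1)*(w + 3)*(w)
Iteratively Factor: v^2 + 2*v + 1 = (v + 1)*(v + 1)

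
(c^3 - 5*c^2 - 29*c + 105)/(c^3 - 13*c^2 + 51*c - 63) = (c + 5)/(c - 3)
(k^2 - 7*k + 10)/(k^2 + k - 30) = (k - 2)/(k + 6)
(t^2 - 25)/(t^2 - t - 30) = (t - 5)/(t - 6)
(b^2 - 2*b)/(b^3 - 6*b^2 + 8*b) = 1/(b - 4)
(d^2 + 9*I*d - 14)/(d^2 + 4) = (d + 7*I)/(d - 2*I)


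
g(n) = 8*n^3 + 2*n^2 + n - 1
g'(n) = 24*n^2 + 4*n + 1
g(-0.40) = -1.59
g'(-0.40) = 3.24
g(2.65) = 164.57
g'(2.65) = 180.14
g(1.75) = 49.75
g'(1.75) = 81.50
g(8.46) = 4994.57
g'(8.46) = 1752.56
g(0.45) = 0.58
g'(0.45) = 7.66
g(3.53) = 379.35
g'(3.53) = 314.18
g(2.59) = 154.00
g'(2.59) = 172.35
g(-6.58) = -2200.11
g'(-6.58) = 1013.79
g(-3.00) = -202.00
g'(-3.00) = 205.00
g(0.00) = -1.00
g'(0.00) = 1.00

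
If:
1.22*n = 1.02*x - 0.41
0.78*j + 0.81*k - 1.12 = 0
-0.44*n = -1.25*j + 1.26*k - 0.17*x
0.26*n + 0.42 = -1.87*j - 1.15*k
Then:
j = -0.05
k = 1.43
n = -7.59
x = -8.67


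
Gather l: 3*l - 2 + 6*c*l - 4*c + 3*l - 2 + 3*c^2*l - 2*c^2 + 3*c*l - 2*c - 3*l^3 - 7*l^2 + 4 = -2*c^2 - 6*c - 3*l^3 - 7*l^2 + l*(3*c^2 + 9*c + 6)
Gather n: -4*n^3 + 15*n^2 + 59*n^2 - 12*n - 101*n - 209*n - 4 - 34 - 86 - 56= -4*n^3 + 74*n^2 - 322*n - 180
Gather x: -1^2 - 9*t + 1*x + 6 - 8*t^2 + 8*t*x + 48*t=-8*t^2 + 39*t + x*(8*t + 1) + 5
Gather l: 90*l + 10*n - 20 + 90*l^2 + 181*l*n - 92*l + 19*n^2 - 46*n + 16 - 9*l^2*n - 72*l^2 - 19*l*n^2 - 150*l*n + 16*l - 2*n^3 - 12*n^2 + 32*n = l^2*(18 - 9*n) + l*(-19*n^2 + 31*n + 14) - 2*n^3 + 7*n^2 - 4*n - 4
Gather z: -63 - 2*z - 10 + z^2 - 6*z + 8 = z^2 - 8*z - 65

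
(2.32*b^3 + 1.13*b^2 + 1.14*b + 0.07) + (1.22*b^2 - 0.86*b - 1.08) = 2.32*b^3 + 2.35*b^2 + 0.28*b - 1.01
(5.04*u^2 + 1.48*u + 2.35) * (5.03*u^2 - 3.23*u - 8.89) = 25.3512*u^4 - 8.8348*u^3 - 37.7655*u^2 - 20.7477*u - 20.8915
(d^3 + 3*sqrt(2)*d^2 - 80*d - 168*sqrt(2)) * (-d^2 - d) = -d^5 - 3*sqrt(2)*d^4 - d^4 - 3*sqrt(2)*d^3 + 80*d^3 + 80*d^2 + 168*sqrt(2)*d^2 + 168*sqrt(2)*d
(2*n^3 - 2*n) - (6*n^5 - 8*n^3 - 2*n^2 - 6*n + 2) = -6*n^5 + 10*n^3 + 2*n^2 + 4*n - 2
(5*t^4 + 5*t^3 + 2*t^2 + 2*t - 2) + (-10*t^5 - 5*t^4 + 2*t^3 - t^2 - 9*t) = -10*t^5 + 7*t^3 + t^2 - 7*t - 2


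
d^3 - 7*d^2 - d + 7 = (d - 7)*(d - 1)*(d + 1)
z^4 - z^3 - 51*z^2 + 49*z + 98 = (z - 7)*(z - 2)*(z + 1)*(z + 7)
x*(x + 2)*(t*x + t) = t*x^3 + 3*t*x^2 + 2*t*x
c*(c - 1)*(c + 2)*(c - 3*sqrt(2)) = c^4 - 3*sqrt(2)*c^3 + c^3 - 3*sqrt(2)*c^2 - 2*c^2 + 6*sqrt(2)*c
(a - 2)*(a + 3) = a^2 + a - 6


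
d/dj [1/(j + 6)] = -1/(j + 6)^2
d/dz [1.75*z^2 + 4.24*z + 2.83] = 3.5*z + 4.24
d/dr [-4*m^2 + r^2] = 2*r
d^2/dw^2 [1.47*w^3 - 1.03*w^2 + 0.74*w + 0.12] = 8.82*w - 2.06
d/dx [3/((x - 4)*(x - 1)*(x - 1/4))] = 36*(-4*x^2 + 14*x - 7)/(16*x^6 - 168*x^5 + 609*x^4 - 914*x^3 + 609*x^2 - 168*x + 16)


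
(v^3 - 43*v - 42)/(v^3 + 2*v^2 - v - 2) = (v^2 - v - 42)/(v^2 + v - 2)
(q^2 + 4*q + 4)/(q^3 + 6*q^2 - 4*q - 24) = (q + 2)/(q^2 + 4*q - 12)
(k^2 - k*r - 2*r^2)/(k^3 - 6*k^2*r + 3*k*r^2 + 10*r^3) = 1/(k - 5*r)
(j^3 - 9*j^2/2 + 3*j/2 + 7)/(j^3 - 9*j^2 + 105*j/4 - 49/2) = 2*(j + 1)/(2*j - 7)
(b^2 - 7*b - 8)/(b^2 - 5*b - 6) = (b - 8)/(b - 6)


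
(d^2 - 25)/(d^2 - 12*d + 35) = (d + 5)/(d - 7)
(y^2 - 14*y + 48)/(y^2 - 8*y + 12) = (y - 8)/(y - 2)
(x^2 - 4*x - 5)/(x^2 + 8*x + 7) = (x - 5)/(x + 7)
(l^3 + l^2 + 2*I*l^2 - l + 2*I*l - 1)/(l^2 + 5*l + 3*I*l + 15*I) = (l^3 + l^2*(1 + 2*I) + l*(-1 + 2*I) - 1)/(l^2 + l*(5 + 3*I) + 15*I)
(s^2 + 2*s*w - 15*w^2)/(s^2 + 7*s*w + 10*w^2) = (s - 3*w)/(s + 2*w)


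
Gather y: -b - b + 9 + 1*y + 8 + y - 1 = -2*b + 2*y + 16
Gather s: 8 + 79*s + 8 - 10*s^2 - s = -10*s^2 + 78*s + 16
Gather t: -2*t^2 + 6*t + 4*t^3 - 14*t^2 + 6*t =4*t^3 - 16*t^2 + 12*t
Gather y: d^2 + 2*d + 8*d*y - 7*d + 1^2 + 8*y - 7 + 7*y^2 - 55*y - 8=d^2 - 5*d + 7*y^2 + y*(8*d - 47) - 14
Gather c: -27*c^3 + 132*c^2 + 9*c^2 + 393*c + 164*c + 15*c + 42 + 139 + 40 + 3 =-27*c^3 + 141*c^2 + 572*c + 224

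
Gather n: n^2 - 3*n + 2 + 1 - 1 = n^2 - 3*n + 2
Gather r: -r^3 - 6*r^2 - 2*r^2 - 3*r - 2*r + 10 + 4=-r^3 - 8*r^2 - 5*r + 14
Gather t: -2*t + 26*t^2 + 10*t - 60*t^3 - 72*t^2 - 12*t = -60*t^3 - 46*t^2 - 4*t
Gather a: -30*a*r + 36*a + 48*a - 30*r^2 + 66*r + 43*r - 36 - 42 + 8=a*(84 - 30*r) - 30*r^2 + 109*r - 70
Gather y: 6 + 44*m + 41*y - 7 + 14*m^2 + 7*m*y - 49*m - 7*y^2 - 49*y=14*m^2 - 5*m - 7*y^2 + y*(7*m - 8) - 1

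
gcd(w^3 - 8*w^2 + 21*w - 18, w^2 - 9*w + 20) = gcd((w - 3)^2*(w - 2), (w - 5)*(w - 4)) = 1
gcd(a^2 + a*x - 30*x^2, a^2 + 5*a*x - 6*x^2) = a + 6*x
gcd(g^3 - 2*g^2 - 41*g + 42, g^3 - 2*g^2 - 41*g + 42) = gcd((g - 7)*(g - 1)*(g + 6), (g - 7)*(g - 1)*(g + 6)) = g^3 - 2*g^2 - 41*g + 42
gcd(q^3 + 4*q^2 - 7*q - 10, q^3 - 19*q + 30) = q^2 + 3*q - 10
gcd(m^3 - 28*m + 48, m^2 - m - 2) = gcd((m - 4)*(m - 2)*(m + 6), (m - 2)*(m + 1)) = m - 2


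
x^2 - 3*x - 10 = (x - 5)*(x + 2)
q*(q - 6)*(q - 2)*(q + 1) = q^4 - 7*q^3 + 4*q^2 + 12*q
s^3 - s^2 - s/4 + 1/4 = (s - 1)*(s - 1/2)*(s + 1/2)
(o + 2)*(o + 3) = o^2 + 5*o + 6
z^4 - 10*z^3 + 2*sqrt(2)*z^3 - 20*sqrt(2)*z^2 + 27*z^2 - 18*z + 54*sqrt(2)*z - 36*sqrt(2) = (z - 6)*(z - 3)*(z - 1)*(z + 2*sqrt(2))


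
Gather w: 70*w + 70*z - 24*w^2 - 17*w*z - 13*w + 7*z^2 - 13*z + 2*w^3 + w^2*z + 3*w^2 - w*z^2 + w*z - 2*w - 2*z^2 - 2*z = 2*w^3 + w^2*(z - 21) + w*(-z^2 - 16*z + 55) + 5*z^2 + 55*z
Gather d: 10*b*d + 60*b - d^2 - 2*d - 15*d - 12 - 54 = 60*b - d^2 + d*(10*b - 17) - 66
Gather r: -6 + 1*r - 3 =r - 9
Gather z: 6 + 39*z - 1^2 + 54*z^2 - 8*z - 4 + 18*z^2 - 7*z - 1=72*z^2 + 24*z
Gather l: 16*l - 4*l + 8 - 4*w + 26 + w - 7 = 12*l - 3*w + 27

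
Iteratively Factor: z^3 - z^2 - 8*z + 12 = (z + 3)*(z^2 - 4*z + 4) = (z - 2)*(z + 3)*(z - 2)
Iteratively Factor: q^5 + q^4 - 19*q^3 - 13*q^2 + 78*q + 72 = (q - 3)*(q^4 + 4*q^3 - 7*q^2 - 34*q - 24) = (q - 3)*(q + 4)*(q^3 - 7*q - 6) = (q - 3)*(q + 2)*(q + 4)*(q^2 - 2*q - 3) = (q - 3)^2*(q + 2)*(q + 4)*(q + 1)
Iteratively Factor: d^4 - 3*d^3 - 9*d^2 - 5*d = (d - 5)*(d^3 + 2*d^2 + d) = d*(d - 5)*(d^2 + 2*d + 1) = d*(d - 5)*(d + 1)*(d + 1)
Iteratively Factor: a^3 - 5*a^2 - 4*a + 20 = (a + 2)*(a^2 - 7*a + 10) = (a - 2)*(a + 2)*(a - 5)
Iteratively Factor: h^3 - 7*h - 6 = (h - 3)*(h^2 + 3*h + 2) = (h - 3)*(h + 2)*(h + 1)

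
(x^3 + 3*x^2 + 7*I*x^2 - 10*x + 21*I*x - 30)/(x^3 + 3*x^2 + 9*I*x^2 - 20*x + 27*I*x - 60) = (x + 2*I)/(x + 4*I)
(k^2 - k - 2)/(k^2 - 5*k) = (k^2 - k - 2)/(k*(k - 5))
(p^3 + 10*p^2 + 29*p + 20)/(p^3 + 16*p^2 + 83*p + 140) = (p + 1)/(p + 7)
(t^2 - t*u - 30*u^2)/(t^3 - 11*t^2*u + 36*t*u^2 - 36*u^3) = (t + 5*u)/(t^2 - 5*t*u + 6*u^2)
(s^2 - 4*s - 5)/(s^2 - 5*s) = (s + 1)/s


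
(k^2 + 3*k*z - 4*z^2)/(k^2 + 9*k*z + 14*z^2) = (k^2 + 3*k*z - 4*z^2)/(k^2 + 9*k*z + 14*z^2)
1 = 1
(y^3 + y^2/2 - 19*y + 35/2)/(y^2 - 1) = (2*y^2 + 3*y - 35)/(2*(y + 1))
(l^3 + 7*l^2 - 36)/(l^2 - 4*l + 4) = (l^2 + 9*l + 18)/(l - 2)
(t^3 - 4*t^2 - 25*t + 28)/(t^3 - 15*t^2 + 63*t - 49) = (t + 4)/(t - 7)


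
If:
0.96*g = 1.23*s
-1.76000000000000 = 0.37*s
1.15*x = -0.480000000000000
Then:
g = -6.09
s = -4.76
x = -0.42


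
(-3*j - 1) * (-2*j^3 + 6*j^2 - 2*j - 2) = 6*j^4 - 16*j^3 + 8*j + 2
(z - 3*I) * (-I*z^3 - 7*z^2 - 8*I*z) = -I*z^4 - 10*z^3 + 13*I*z^2 - 24*z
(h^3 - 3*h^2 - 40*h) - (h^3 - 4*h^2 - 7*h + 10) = h^2 - 33*h - 10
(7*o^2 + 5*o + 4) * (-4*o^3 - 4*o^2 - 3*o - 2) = -28*o^5 - 48*o^4 - 57*o^3 - 45*o^2 - 22*o - 8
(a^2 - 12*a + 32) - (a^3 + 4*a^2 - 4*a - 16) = -a^3 - 3*a^2 - 8*a + 48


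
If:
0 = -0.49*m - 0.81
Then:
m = -1.65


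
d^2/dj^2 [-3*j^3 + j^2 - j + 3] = 2 - 18*j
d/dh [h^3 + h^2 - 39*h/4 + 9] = 3*h^2 + 2*h - 39/4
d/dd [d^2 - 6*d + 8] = 2*d - 6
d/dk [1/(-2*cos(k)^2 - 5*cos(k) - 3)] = -(4*cos(k) + 5)*sin(k)/(5*cos(k) + cos(2*k) + 4)^2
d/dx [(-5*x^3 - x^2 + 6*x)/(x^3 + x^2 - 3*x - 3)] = 2*(-2*x^4 + 9*x^3 + 21*x^2 + 3*x - 9)/(x^6 + 2*x^5 - 5*x^4 - 12*x^3 + 3*x^2 + 18*x + 9)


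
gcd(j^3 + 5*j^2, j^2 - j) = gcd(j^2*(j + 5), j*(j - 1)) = j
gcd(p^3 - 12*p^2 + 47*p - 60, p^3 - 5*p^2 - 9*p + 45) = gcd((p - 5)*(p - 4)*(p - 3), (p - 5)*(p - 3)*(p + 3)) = p^2 - 8*p + 15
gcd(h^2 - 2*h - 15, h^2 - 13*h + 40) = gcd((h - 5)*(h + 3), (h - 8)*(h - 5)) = h - 5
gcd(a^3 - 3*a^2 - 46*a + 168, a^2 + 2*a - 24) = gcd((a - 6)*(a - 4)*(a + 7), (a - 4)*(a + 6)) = a - 4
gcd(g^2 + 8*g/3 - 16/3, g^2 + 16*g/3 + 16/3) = g + 4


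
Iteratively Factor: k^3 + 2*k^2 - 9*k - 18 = (k + 3)*(k^2 - k - 6) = (k + 2)*(k + 3)*(k - 3)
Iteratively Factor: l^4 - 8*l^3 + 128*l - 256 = (l - 4)*(l^3 - 4*l^2 - 16*l + 64) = (l - 4)^2*(l^2 - 16) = (l - 4)^2*(l + 4)*(l - 4)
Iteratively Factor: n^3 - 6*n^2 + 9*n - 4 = (n - 4)*(n^2 - 2*n + 1) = (n - 4)*(n - 1)*(n - 1)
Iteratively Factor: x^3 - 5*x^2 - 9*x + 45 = (x - 3)*(x^2 - 2*x - 15) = (x - 3)*(x + 3)*(x - 5)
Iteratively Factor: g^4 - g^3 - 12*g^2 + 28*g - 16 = (g - 2)*(g^3 + g^2 - 10*g + 8) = (g - 2)*(g - 1)*(g^2 + 2*g - 8) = (g - 2)^2*(g - 1)*(g + 4)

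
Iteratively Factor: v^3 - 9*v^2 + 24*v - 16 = (v - 4)*(v^2 - 5*v + 4) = (v - 4)*(v - 1)*(v - 4)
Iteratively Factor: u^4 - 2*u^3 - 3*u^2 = (u + 1)*(u^3 - 3*u^2) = u*(u + 1)*(u^2 - 3*u) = u^2*(u + 1)*(u - 3)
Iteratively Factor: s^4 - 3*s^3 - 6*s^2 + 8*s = (s - 4)*(s^3 + s^2 - 2*s) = (s - 4)*(s + 2)*(s^2 - s) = s*(s - 4)*(s + 2)*(s - 1)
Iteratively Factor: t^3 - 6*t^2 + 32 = (t + 2)*(t^2 - 8*t + 16) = (t - 4)*(t + 2)*(t - 4)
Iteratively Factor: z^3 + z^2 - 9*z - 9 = (z - 3)*(z^2 + 4*z + 3) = (z - 3)*(z + 1)*(z + 3)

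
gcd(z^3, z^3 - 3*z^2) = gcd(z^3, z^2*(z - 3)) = z^2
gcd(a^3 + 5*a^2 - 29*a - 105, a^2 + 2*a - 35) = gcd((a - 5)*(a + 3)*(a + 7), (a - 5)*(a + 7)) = a^2 + 2*a - 35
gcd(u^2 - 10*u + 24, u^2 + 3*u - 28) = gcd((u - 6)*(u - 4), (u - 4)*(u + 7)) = u - 4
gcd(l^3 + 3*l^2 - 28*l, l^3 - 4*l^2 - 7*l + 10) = 1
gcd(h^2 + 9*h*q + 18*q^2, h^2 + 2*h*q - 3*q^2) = h + 3*q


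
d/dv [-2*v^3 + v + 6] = 1 - 6*v^2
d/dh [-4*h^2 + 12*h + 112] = 12 - 8*h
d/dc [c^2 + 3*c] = 2*c + 3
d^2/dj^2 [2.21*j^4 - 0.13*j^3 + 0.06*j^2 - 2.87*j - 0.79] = 26.52*j^2 - 0.78*j + 0.12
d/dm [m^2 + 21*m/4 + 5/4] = 2*m + 21/4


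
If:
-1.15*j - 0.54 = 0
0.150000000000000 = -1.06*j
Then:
No Solution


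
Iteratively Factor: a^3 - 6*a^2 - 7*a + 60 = (a + 3)*(a^2 - 9*a + 20) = (a - 5)*(a + 3)*(a - 4)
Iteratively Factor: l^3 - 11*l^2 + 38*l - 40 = (l - 2)*(l^2 - 9*l + 20) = (l - 5)*(l - 2)*(l - 4)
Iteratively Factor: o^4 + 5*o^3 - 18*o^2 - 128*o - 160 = (o + 4)*(o^3 + o^2 - 22*o - 40) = (o + 2)*(o + 4)*(o^2 - o - 20) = (o - 5)*(o + 2)*(o + 4)*(o + 4)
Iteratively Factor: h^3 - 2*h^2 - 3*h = (h + 1)*(h^2 - 3*h) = h*(h + 1)*(h - 3)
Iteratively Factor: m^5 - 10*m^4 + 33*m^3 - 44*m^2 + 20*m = (m - 2)*(m^4 - 8*m^3 + 17*m^2 - 10*m) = m*(m - 2)*(m^3 - 8*m^2 + 17*m - 10) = m*(m - 5)*(m - 2)*(m^2 - 3*m + 2) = m*(m - 5)*(m - 2)^2*(m - 1)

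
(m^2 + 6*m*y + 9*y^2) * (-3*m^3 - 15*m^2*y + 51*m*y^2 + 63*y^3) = -3*m^5 - 33*m^4*y - 66*m^3*y^2 + 234*m^2*y^3 + 837*m*y^4 + 567*y^5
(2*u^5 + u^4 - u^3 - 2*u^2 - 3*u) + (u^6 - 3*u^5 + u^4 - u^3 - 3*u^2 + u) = u^6 - u^5 + 2*u^4 - 2*u^3 - 5*u^2 - 2*u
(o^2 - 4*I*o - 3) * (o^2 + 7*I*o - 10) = o^4 + 3*I*o^3 + 15*o^2 + 19*I*o + 30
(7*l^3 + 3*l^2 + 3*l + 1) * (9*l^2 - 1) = 63*l^5 + 27*l^4 + 20*l^3 + 6*l^2 - 3*l - 1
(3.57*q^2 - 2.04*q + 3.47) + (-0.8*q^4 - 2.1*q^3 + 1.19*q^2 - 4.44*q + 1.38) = -0.8*q^4 - 2.1*q^3 + 4.76*q^2 - 6.48*q + 4.85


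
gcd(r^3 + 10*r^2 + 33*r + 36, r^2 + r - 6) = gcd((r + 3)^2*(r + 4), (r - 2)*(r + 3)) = r + 3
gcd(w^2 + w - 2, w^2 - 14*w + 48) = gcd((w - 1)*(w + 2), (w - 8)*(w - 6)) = 1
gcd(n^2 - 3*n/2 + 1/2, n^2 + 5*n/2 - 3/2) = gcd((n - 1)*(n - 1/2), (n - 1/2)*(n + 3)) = n - 1/2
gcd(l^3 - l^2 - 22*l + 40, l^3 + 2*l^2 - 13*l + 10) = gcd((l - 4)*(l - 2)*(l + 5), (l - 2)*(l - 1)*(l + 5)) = l^2 + 3*l - 10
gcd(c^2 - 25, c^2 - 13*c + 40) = c - 5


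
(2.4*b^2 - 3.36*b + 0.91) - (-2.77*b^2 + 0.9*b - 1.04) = 5.17*b^2 - 4.26*b + 1.95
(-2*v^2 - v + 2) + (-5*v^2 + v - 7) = -7*v^2 - 5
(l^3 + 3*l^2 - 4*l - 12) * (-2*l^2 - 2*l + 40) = -2*l^5 - 8*l^4 + 42*l^3 + 152*l^2 - 136*l - 480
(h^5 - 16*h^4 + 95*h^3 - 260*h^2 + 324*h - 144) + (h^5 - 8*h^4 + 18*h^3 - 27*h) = 2*h^5 - 24*h^4 + 113*h^3 - 260*h^2 + 297*h - 144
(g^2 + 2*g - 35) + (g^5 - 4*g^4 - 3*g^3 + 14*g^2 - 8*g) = g^5 - 4*g^4 - 3*g^3 + 15*g^2 - 6*g - 35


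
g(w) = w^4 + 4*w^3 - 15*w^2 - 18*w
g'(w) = 4*w^3 + 12*w^2 - 30*w - 18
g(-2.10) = -45.95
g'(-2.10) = 60.88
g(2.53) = -35.80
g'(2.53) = 47.69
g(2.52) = -36.28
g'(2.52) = 46.62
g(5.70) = 1206.42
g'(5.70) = 941.65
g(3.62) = 99.75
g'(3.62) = 220.40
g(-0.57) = 4.75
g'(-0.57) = 2.26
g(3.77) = 135.28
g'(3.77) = 253.79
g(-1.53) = -16.42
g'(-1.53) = 41.66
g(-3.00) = -108.00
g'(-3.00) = 72.00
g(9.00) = 8100.00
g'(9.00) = 3600.00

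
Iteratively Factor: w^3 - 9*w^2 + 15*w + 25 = (w + 1)*(w^2 - 10*w + 25) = (w - 5)*(w + 1)*(w - 5)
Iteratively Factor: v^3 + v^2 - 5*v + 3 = (v - 1)*(v^2 + 2*v - 3) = (v - 1)*(v + 3)*(v - 1)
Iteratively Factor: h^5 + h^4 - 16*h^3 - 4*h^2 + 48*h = (h + 4)*(h^4 - 3*h^3 - 4*h^2 + 12*h) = h*(h + 4)*(h^3 - 3*h^2 - 4*h + 12) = h*(h + 2)*(h + 4)*(h^2 - 5*h + 6) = h*(h - 3)*(h + 2)*(h + 4)*(h - 2)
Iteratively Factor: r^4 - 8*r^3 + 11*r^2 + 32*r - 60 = (r - 5)*(r^3 - 3*r^2 - 4*r + 12) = (r - 5)*(r - 3)*(r^2 - 4) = (r - 5)*(r - 3)*(r - 2)*(r + 2)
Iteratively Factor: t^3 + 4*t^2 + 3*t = (t + 3)*(t^2 + t) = (t + 1)*(t + 3)*(t)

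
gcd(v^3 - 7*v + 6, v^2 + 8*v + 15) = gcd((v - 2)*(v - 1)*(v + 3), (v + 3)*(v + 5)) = v + 3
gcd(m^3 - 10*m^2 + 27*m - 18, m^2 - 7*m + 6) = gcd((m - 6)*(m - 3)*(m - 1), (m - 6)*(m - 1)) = m^2 - 7*m + 6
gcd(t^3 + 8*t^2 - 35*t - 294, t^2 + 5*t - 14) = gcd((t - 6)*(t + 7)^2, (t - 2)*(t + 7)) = t + 7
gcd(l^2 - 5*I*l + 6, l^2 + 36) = l - 6*I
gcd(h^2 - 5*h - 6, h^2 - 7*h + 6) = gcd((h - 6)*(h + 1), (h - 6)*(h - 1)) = h - 6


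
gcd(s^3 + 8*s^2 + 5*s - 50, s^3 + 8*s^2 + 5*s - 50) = s^3 + 8*s^2 + 5*s - 50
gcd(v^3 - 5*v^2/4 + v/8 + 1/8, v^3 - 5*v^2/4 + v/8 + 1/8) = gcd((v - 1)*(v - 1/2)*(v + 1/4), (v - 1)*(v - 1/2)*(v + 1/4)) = v^3 - 5*v^2/4 + v/8 + 1/8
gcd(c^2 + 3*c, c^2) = c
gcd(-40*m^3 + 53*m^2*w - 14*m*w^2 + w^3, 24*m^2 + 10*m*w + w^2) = 1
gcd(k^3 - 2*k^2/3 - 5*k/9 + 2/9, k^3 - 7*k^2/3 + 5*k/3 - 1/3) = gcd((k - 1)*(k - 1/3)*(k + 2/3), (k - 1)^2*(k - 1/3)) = k^2 - 4*k/3 + 1/3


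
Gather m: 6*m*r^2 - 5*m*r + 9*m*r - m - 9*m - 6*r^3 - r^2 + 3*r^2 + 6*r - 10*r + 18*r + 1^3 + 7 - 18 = m*(6*r^2 + 4*r - 10) - 6*r^3 + 2*r^2 + 14*r - 10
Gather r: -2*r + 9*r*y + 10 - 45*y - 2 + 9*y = r*(9*y - 2) - 36*y + 8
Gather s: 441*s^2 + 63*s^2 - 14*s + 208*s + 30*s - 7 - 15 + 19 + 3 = 504*s^2 + 224*s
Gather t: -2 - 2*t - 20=-2*t - 22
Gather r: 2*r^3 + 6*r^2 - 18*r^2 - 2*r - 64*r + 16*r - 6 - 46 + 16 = 2*r^3 - 12*r^2 - 50*r - 36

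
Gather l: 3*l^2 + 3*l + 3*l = 3*l^2 + 6*l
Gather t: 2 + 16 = 18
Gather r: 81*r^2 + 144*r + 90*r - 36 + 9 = 81*r^2 + 234*r - 27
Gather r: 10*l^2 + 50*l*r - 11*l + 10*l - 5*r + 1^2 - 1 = 10*l^2 - l + r*(50*l - 5)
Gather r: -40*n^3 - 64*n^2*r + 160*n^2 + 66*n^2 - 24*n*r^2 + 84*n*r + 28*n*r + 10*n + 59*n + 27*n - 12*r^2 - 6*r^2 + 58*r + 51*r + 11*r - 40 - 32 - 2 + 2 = -40*n^3 + 226*n^2 + 96*n + r^2*(-24*n - 18) + r*(-64*n^2 + 112*n + 120) - 72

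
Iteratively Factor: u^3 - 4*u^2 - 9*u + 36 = (u + 3)*(u^2 - 7*u + 12) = (u - 3)*(u + 3)*(u - 4)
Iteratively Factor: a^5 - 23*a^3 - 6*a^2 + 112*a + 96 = (a - 3)*(a^4 + 3*a^3 - 14*a^2 - 48*a - 32) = (a - 3)*(a + 2)*(a^3 + a^2 - 16*a - 16) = (a - 4)*(a - 3)*(a + 2)*(a^2 + 5*a + 4) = (a - 4)*(a - 3)*(a + 2)*(a + 4)*(a + 1)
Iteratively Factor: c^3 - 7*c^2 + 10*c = (c)*(c^2 - 7*c + 10) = c*(c - 5)*(c - 2)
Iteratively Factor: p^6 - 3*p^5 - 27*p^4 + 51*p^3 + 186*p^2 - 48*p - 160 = (p + 2)*(p^5 - 5*p^4 - 17*p^3 + 85*p^2 + 16*p - 80) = (p - 4)*(p + 2)*(p^4 - p^3 - 21*p^2 + p + 20) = (p - 4)*(p + 1)*(p + 2)*(p^3 - 2*p^2 - 19*p + 20) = (p - 5)*(p - 4)*(p + 1)*(p + 2)*(p^2 + 3*p - 4) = (p - 5)*(p - 4)*(p + 1)*(p + 2)*(p + 4)*(p - 1)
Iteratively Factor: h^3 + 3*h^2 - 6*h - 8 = (h + 4)*(h^2 - h - 2) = (h + 1)*(h + 4)*(h - 2)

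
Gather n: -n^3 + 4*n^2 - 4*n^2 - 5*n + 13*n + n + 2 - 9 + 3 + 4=-n^3 + 9*n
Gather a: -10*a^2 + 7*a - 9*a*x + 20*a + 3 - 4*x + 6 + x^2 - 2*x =-10*a^2 + a*(27 - 9*x) + x^2 - 6*x + 9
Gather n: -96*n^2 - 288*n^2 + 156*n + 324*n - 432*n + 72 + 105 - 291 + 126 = -384*n^2 + 48*n + 12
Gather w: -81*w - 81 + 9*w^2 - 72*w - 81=9*w^2 - 153*w - 162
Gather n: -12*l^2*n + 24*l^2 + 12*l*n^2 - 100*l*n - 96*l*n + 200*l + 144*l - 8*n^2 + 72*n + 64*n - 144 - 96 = 24*l^2 + 344*l + n^2*(12*l - 8) + n*(-12*l^2 - 196*l + 136) - 240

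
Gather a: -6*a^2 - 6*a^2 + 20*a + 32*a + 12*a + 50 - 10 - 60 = -12*a^2 + 64*a - 20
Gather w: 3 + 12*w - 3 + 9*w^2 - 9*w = 9*w^2 + 3*w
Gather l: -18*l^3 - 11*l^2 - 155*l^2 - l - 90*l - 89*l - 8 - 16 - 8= -18*l^3 - 166*l^2 - 180*l - 32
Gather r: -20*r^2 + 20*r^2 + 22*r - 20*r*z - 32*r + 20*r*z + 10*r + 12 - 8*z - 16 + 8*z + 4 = 0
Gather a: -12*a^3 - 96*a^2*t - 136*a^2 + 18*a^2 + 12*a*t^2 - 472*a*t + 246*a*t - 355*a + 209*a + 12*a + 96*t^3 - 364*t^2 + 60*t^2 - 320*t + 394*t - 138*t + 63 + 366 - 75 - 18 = -12*a^3 + a^2*(-96*t - 118) + a*(12*t^2 - 226*t - 134) + 96*t^3 - 304*t^2 - 64*t + 336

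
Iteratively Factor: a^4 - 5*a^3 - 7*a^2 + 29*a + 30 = (a + 1)*(a^3 - 6*a^2 - a + 30) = (a + 1)*(a + 2)*(a^2 - 8*a + 15) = (a - 3)*(a + 1)*(a + 2)*(a - 5)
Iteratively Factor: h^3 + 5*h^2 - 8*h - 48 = (h + 4)*(h^2 + h - 12) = (h - 3)*(h + 4)*(h + 4)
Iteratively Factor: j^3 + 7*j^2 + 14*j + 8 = (j + 4)*(j^2 + 3*j + 2) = (j + 2)*(j + 4)*(j + 1)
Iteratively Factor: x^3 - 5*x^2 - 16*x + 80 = (x - 4)*(x^2 - x - 20) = (x - 4)*(x + 4)*(x - 5)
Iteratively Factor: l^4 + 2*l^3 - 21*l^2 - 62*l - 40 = (l + 4)*(l^3 - 2*l^2 - 13*l - 10) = (l + 1)*(l + 4)*(l^2 - 3*l - 10) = (l - 5)*(l + 1)*(l + 4)*(l + 2)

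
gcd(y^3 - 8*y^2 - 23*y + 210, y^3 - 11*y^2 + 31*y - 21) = y - 7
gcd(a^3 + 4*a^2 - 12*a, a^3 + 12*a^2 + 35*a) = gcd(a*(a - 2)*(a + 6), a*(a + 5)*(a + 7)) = a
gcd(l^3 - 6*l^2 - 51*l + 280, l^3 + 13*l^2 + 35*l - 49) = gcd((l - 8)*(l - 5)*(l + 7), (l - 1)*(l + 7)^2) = l + 7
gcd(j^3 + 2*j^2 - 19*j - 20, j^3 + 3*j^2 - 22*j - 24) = j^2 - 3*j - 4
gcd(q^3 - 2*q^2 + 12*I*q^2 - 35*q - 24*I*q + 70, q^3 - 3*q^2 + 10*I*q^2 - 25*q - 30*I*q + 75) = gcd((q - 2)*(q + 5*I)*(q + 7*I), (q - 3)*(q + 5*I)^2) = q + 5*I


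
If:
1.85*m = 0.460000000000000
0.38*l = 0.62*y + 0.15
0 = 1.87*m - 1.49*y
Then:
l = 0.90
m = 0.25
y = 0.31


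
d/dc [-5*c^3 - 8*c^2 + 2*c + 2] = -15*c^2 - 16*c + 2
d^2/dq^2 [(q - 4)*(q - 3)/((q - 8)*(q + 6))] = 10*(-q^3 + 36*q^2 - 216*q + 720)/(q^6 - 6*q^5 - 132*q^4 + 568*q^3 + 6336*q^2 - 13824*q - 110592)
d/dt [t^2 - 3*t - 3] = 2*t - 3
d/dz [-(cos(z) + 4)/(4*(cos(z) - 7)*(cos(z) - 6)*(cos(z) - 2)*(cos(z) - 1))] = (-3*cos(z)^4 + 16*cos(z)^3 + 109*cos(z)^2 - 664*cos(z) + 692)*sin(z)/(4*(cos(z) - 7)^2*(cos(z) - 6)^2*(cos(z) - 2)^2*(cos(z) - 1)^2)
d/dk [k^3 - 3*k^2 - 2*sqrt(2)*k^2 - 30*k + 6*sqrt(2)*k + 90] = 3*k^2 - 6*k - 4*sqrt(2)*k - 30 + 6*sqrt(2)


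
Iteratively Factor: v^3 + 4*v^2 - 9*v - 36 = (v + 4)*(v^2 - 9) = (v - 3)*(v + 4)*(v + 3)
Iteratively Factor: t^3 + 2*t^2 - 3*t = (t + 3)*(t^2 - t) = (t - 1)*(t + 3)*(t)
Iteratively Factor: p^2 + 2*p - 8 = (p + 4)*(p - 2)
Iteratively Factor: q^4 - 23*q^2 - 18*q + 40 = (q + 2)*(q^3 - 2*q^2 - 19*q + 20) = (q + 2)*(q + 4)*(q^2 - 6*q + 5) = (q - 1)*(q + 2)*(q + 4)*(q - 5)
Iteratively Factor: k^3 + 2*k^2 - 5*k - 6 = (k - 2)*(k^2 + 4*k + 3) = (k - 2)*(k + 3)*(k + 1)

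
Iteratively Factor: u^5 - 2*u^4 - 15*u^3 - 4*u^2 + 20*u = (u)*(u^4 - 2*u^3 - 15*u^2 - 4*u + 20) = u*(u + 2)*(u^3 - 4*u^2 - 7*u + 10) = u*(u - 5)*(u + 2)*(u^2 + u - 2) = u*(u - 5)*(u + 2)^2*(u - 1)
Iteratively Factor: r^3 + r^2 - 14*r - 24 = (r - 4)*(r^2 + 5*r + 6) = (r - 4)*(r + 3)*(r + 2)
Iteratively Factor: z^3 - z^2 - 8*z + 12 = (z - 2)*(z^2 + z - 6) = (z - 2)^2*(z + 3)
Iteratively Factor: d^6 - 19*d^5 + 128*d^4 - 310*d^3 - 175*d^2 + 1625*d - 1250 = (d - 5)*(d^5 - 14*d^4 + 58*d^3 - 20*d^2 - 275*d + 250) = (d - 5)*(d + 2)*(d^4 - 16*d^3 + 90*d^2 - 200*d + 125) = (d - 5)*(d - 1)*(d + 2)*(d^3 - 15*d^2 + 75*d - 125) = (d - 5)^2*(d - 1)*(d + 2)*(d^2 - 10*d + 25) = (d - 5)^3*(d - 1)*(d + 2)*(d - 5)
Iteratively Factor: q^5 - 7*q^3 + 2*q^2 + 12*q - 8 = (q - 2)*(q^4 + 2*q^3 - 3*q^2 - 4*q + 4) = (q - 2)*(q + 2)*(q^3 - 3*q + 2) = (q - 2)*(q - 1)*(q + 2)*(q^2 + q - 2) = (q - 2)*(q - 1)^2*(q + 2)*(q + 2)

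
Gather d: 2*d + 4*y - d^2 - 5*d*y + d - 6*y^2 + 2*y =-d^2 + d*(3 - 5*y) - 6*y^2 + 6*y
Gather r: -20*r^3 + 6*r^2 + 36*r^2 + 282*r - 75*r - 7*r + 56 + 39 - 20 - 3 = -20*r^3 + 42*r^2 + 200*r + 72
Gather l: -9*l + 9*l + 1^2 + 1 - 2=0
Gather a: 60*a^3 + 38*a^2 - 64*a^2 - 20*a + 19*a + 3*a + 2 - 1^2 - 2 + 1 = 60*a^3 - 26*a^2 + 2*a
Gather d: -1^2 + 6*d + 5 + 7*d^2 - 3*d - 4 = 7*d^2 + 3*d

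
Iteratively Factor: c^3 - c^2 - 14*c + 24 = (c + 4)*(c^2 - 5*c + 6) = (c - 3)*(c + 4)*(c - 2)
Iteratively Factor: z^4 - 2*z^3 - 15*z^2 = (z)*(z^3 - 2*z^2 - 15*z) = z*(z + 3)*(z^2 - 5*z) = z*(z - 5)*(z + 3)*(z)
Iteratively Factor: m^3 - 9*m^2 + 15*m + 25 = (m - 5)*(m^2 - 4*m - 5) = (m - 5)^2*(m + 1)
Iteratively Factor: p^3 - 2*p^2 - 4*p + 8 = (p - 2)*(p^2 - 4) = (p - 2)*(p + 2)*(p - 2)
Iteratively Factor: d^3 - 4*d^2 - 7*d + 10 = (d - 5)*(d^2 + d - 2) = (d - 5)*(d - 1)*(d + 2)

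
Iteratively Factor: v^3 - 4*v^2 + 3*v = (v - 1)*(v^2 - 3*v) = (v - 3)*(v - 1)*(v)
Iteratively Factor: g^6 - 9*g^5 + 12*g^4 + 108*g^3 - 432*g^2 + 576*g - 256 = (g - 4)*(g^5 - 5*g^4 - 8*g^3 + 76*g^2 - 128*g + 64) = (g - 4)*(g - 2)*(g^4 - 3*g^3 - 14*g^2 + 48*g - 32) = (g - 4)*(g - 2)*(g - 1)*(g^3 - 2*g^2 - 16*g + 32) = (g - 4)*(g - 2)^2*(g - 1)*(g^2 - 16) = (g - 4)*(g - 2)^2*(g - 1)*(g + 4)*(g - 4)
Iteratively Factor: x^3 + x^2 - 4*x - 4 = (x + 1)*(x^2 - 4) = (x - 2)*(x + 1)*(x + 2)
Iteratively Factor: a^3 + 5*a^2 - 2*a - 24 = (a + 3)*(a^2 + 2*a - 8) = (a + 3)*(a + 4)*(a - 2)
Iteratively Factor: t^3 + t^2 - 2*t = (t)*(t^2 + t - 2) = t*(t - 1)*(t + 2)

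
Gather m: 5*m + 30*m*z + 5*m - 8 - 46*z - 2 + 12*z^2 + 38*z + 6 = m*(30*z + 10) + 12*z^2 - 8*z - 4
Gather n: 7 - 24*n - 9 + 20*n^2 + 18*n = 20*n^2 - 6*n - 2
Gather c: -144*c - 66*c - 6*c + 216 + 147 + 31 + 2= 396 - 216*c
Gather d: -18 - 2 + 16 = -4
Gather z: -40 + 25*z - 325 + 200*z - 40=225*z - 405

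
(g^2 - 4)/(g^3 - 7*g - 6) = (g - 2)/(g^2 - 2*g - 3)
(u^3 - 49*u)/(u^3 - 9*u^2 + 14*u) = (u + 7)/(u - 2)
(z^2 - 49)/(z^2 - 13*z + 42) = (z + 7)/(z - 6)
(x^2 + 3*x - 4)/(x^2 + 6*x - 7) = (x + 4)/(x + 7)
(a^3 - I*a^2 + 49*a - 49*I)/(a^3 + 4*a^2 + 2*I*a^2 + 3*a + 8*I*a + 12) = (a^2 + 49)/(a^2 + a*(4 + 3*I) + 12*I)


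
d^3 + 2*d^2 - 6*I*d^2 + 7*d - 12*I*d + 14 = (d + 2)*(d - 7*I)*(d + I)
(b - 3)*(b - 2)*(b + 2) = b^3 - 3*b^2 - 4*b + 12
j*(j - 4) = j^2 - 4*j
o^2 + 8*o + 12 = (o + 2)*(o + 6)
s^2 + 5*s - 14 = (s - 2)*(s + 7)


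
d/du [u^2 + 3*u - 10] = 2*u + 3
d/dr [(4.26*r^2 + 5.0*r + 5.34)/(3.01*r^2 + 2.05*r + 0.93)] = (-6.317*r^2 - 24.2232*r - 6.297)/(9.0601*r^4 + 12.341*r^3 + 9.8011*r^2 + 3.813*r + 0.8649)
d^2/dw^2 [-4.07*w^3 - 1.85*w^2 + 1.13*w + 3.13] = -24.42*w - 3.7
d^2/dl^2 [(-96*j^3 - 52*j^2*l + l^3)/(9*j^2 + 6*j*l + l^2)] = j^2*(48*j - 50*l)/(81*j^4 + 108*j^3*l + 54*j^2*l^2 + 12*j*l^3 + l^4)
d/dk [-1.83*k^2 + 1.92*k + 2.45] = 1.92 - 3.66*k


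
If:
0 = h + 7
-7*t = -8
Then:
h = -7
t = 8/7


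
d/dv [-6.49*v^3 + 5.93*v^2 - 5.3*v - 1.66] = -19.47*v^2 + 11.86*v - 5.3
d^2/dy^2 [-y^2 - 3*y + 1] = -2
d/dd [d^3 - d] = 3*d^2 - 1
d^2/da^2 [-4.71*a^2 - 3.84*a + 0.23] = -9.42000000000000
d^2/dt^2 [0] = 0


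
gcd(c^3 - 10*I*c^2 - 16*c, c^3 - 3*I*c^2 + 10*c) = c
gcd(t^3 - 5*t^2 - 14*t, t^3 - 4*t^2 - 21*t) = t^2 - 7*t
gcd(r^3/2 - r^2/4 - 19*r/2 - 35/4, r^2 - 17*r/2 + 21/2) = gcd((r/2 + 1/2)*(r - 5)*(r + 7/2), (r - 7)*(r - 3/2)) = 1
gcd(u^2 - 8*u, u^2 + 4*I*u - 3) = 1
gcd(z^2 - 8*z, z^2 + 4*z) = z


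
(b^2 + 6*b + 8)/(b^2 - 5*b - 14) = (b + 4)/(b - 7)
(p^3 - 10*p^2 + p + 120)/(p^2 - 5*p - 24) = p - 5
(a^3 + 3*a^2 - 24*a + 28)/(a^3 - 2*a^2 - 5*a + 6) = (a^3 + 3*a^2 - 24*a + 28)/(a^3 - 2*a^2 - 5*a + 6)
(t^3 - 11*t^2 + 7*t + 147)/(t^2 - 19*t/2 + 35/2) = 2*(t^2 - 4*t - 21)/(2*t - 5)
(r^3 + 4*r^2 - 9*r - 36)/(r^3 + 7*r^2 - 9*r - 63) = (r + 4)/(r + 7)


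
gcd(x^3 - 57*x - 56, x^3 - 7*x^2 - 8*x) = x^2 - 7*x - 8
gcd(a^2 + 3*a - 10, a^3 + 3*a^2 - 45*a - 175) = a + 5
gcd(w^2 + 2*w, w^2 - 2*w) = w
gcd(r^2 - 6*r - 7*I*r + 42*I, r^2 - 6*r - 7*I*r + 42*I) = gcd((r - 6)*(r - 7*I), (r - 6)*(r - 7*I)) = r^2 + r*(-6 - 7*I) + 42*I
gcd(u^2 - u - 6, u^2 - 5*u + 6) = u - 3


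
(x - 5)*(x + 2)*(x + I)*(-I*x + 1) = -I*x^4 + 2*x^3 + 3*I*x^3 - 6*x^2 + 11*I*x^2 - 20*x - 3*I*x - 10*I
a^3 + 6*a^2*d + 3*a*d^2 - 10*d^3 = (a - d)*(a + 2*d)*(a + 5*d)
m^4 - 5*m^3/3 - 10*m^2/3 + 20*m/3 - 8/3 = (m - 2)*(m - 1)*(m - 2/3)*(m + 2)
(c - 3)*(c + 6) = c^2 + 3*c - 18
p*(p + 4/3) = p^2 + 4*p/3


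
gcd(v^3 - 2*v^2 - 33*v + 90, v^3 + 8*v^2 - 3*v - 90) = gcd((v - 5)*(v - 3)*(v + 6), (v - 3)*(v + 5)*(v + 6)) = v^2 + 3*v - 18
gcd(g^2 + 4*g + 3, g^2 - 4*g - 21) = g + 3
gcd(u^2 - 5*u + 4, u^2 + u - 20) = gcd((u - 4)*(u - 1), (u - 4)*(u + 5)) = u - 4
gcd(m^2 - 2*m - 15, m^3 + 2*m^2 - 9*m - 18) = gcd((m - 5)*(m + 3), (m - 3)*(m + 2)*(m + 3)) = m + 3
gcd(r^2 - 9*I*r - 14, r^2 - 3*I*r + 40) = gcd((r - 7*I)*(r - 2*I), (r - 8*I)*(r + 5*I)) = 1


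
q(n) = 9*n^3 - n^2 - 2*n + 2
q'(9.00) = 2167.00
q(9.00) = 6464.00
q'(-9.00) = 2203.00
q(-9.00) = -6622.00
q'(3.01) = 236.60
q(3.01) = 232.36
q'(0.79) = 13.27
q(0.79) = 4.23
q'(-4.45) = 541.57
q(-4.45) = -801.99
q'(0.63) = 7.46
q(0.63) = 2.59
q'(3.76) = 372.20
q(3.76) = 458.76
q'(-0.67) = 11.46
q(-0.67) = 0.18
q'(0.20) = -1.32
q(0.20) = 1.63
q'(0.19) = -1.41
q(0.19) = 1.65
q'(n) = 27*n^2 - 2*n - 2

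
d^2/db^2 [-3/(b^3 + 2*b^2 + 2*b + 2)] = 6*((3*b + 2)*(b^3 + 2*b^2 + 2*b + 2) - (3*b^2 + 4*b + 2)^2)/(b^3 + 2*b^2 + 2*b + 2)^3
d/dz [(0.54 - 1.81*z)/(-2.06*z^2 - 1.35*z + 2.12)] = (-3.7286*z^2 + 2.2248*z - 3.1082)/(4.2436*z^4 + 5.562*z^3 - 6.9119*z^2 - 5.724*z + 4.4944)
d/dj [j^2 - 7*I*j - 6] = 2*j - 7*I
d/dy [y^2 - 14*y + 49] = 2*y - 14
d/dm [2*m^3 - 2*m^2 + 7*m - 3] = 6*m^2 - 4*m + 7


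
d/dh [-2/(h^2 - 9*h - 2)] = 2*(2*h - 9)/(-h^2 + 9*h + 2)^2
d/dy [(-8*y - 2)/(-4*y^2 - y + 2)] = 2*(16*y^2 + 4*y - (4*y + 1)*(8*y + 1) - 8)/(4*y^2 + y - 2)^2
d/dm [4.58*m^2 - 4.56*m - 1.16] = 9.16*m - 4.56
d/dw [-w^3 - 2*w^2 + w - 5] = -3*w^2 - 4*w + 1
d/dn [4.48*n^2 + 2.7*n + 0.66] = 8.96*n + 2.7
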